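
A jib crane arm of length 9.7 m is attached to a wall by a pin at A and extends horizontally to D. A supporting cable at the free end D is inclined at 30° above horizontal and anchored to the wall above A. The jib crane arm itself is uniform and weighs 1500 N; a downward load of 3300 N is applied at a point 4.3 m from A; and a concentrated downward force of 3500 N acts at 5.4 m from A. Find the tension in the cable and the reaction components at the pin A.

ΣM about A: T·sin30°·9.7 − 1500·4.85 − 3300·4.3 − 3500·5.4 = 0 → T = 40365/(9.7·0.5) = 8322.68 ≈ 8323 N.
ΣF_x = 0: A_x − T·cos30° = 0 → A_x = 8322.68 × 0.866025 = 7208 N.
ΣF_y = 0: A_y + T·sin30° − 1500 − 3300 − 3500 = 0 → A_y = 8300 − 8322.68 × 0.5 = 4139 N.

T = 8323 N, A_x = 7208 N, A_y = 4139 N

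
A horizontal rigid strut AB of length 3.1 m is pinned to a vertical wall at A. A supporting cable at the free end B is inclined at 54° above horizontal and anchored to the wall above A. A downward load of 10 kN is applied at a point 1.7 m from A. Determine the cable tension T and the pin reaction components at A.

ΣM about A: T·sin54°·3.1 − 10·1.7 = 0 → T = 17/(3.1·0.809017) = 6.77844 ≈ 6.778 kN.
ΣF_x = 0: A_x − T·cos54° = 0 → A_x = 6.77844 × 0.587785 = 3.984 kN.
ΣF_y = 0: A_y + T·sin54° − 10 = 0 → A_y = 10 − 6.77844 × 0.809017 = 4.516 kN.

T = 6.778 kN, A_x = 3.984 kN, A_y = 4.516 kN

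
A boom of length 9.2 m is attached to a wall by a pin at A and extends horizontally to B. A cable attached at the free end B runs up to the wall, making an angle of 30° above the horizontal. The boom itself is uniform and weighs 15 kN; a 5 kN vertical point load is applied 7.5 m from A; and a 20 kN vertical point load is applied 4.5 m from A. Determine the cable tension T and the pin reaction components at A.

T = 42.72 kN, A_x = 36.99 kN, A_y = 18.64 kN

ΣM about A: T·sin30°·9.2 − 15·4.6 − 5·7.5 − 20·4.5 = 0 → T = 196.5/(9.2·0.5) = 42.7174 ≈ 42.72 kN.
ΣF_x = 0: A_x − T·cos30° = 0 → A_x = 42.7174 × 0.866025 = 36.99 kN.
ΣF_y = 0: A_y + T·sin30° − 15 − 5 − 20 = 0 → A_y = 40 − 42.7174 × 0.5 = 18.64 kN.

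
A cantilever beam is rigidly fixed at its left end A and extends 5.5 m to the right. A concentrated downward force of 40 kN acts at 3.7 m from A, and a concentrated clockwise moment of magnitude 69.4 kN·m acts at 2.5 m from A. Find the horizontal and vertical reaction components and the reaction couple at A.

ΣF_x = 0: A_x = 0.
ΣF_y = 0: A_y − 40 = 0 → A_y = 40.00 kN.
ΣM about A: M_A − 40·3.7 − 69.4 = 0 → M_A = 217.4 kN·m.

A_x = 0, A_y = 40.00 kN, M_A = 217.4 kN·m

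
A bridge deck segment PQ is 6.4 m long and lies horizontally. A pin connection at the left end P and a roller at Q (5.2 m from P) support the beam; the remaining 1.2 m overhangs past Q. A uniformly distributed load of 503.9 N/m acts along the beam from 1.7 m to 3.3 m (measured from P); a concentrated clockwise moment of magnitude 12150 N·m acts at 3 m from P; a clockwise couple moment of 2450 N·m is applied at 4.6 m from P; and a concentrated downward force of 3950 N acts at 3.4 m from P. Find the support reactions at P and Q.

P_x = 0, P_y = -1022 N, Q_y = 5778 N

Resultant of the distributed load: 503.9 × 1.6 = 806.24 N at 2.5 m from P.
Moments about P: Q_y·5.2 − (503.9·1.6)·2.5 − 12150 − 2450 − 3950·3.4 = 0 → Q_y = 30045.6/5.2 = 5778 N.
ΣF_y = 0: P_y + 5778 − 503.9·1.6 − 3950 = 0 → P_y = -1022 N.
ΣF_x = 0: no horizontal applied forces, so P_x = 0.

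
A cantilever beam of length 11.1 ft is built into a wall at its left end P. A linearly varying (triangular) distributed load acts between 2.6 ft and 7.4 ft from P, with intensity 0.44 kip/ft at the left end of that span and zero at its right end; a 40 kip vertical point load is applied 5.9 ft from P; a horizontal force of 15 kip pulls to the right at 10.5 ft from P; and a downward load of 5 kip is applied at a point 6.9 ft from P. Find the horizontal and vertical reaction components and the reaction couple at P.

Resultant of the triangular load: ½ × 0.44 × 4.8 = 1.056 kip, acting at 4.2 ft from P (one-third of the span from the peak).
ΣF_x = 0: P_x + 15 = 0 → P_x = -15.00 kip.
ΣF_y = 0: P_y − ½·0.44·4.8 − 40 − 5 = 0 → P_y = 46.06 kip.
ΣM about P: M_P − (½·0.44·4.8)·4.2 − 40·5.9 − 5·6.9 = 0 → M_P = 274.9 kip·ft.

P_x = -15.00 kip, P_y = 46.06 kip, M_P = 274.9 kip·ft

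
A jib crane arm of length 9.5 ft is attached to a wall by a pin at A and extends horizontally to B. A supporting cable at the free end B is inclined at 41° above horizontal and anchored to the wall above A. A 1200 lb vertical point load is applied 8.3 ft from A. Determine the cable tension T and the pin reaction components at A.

ΣM about A: T·sin41°·9.5 − 1200·8.3 = 0 → T = 9960/(9.5·0.656059) = 1598.06 ≈ 1598 lb.
ΣF_x = 0: A_x − T·cos41° = 0 → A_x = 1598.06 × 0.75471 = 1206 lb.
ΣF_y = 0: A_y + T·sin41° − 1200 = 0 → A_y = 1200 − 1598.06 × 0.656059 = 151.6 lb.

T = 1598 lb, A_x = 1206 lb, A_y = 151.6 lb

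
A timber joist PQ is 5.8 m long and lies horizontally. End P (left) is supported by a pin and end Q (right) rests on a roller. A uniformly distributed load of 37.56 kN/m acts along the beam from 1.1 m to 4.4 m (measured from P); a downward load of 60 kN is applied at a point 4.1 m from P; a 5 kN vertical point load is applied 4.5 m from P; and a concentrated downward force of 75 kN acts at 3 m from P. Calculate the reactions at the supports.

Resultant of the distributed load: 37.56 × 3.3 = 123.948 kN at 2.75 m from P.
Moments about P: Q_y·5.8 − (37.56·3.3)·2.75 − 60·4.1 − 5·4.5 − 75·3 = 0 → Q_y = 834.357/5.8 = 143.855 ≈ 143.9 kN.
ΣF_y = 0: P_y + 143.855 − 37.56·3.3 − 60 − 5 − 75 = 0 → P_y = 120.1 kN.
ΣF_x = 0: no horizontal applied forces, so P_x = 0.

P_x = 0, P_y = 120.1 kN, Q_y = 143.9 kN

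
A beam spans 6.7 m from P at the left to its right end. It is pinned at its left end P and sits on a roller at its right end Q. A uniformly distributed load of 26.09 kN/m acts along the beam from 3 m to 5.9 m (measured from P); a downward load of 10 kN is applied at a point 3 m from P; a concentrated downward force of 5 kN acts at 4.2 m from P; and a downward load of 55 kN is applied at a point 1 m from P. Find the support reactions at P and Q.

Resultant of the distributed load: 26.09 × 2.9 = 75.661 kN at 4.45 m from P.
Taking moments about P: Q_y·6.7 − (26.09·2.9)·4.45 − 10·3 − 5·4.2 − 55·1 = 0 → Q_y = 442.69145/6.7 = 66.0734 ≈ 66.07 kN.
ΣF_y = 0: P_y + 66.0734 − 26.09·2.9 − 10 − 5 − 55 = 0 → P_y = 79.59 kN.
ΣF_x = 0: no horizontal applied forces, so P_x = 0.

P_x = 0, P_y = 79.59 kN, Q_y = 66.07 kN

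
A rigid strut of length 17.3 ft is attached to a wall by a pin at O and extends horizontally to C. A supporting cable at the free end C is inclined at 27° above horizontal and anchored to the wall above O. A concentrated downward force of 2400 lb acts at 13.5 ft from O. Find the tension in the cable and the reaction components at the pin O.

ΣM about O: T·sin27°·17.3 − 2400·13.5 = 0 → T = 32400/(17.3·0.45399) = 4125.27 ≈ 4125 lb.
ΣF_x = 0: O_x − T·cos27° = 0 → O_x = 4125.27 × 0.891007 = 3676 lb.
ΣF_y = 0: O_y + T·sin27° − 2400 = 0 → O_y = 2400 − 4125.27 × 0.45399 = 527.2 lb.

T = 4125 lb, O_x = 3676 lb, O_y = 527.2 lb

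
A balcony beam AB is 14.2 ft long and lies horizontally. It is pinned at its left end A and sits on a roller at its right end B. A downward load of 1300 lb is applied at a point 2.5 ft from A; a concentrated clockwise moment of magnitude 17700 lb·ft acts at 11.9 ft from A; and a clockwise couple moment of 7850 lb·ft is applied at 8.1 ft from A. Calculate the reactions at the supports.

A_x = 0, A_y = -728.2 lb, B_y = 2028 lb

Moments about A: B_y·14.2 − 1300·2.5 − 17700 − 7850 = 0 → B_y = 28800/14.2 = 2028.17 ≈ 2028 lb.
ΣF_y = 0: A_y + 2028.17 − 1300 = 0 → A_y = -728.2 lb.
ΣF_x = 0: no horizontal applied forces, so A_x = 0.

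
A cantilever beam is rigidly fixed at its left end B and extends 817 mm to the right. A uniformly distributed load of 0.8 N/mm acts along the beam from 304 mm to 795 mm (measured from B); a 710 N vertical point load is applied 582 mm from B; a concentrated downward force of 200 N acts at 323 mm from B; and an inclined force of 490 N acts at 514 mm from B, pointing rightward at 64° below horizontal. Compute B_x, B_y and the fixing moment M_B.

Resultant of the distributed load: 0.8 × 491 = 392.8 N at 549.5 mm from B.
ΣF_x = 0: B_x + 490·cos64° = 0 → B_x = -214.8 N.
ΣF_y = 0: B_y − 0.8·491 − 710 − 200 − 490·sin64° = 0 → B_y = 1743 N.
ΣM about B: M_B − (0.8·491)·549.5 − 710·582 − 200·323 − 490·sin64°·514 = 0 → M_B = 920000 N·mm.

B_x = -214.8 N, B_y = 1743 N, M_B = 920000 N·mm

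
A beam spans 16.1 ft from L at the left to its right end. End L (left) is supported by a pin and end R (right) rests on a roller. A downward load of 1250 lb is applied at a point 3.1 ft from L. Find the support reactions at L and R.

ΣM about L: R_y·16.1 − 1250·3.1 = 0 → R_y = 3875/16.1 = 240.683 ≈ 240.7 lb.
ΣF_y = 0: L_y + 240.683 − 1250 = 0 → L_y = 1009 lb.
ΣF_x = 0: no horizontal applied forces, so L_x = 0.

L_x = 0, L_y = 1009 lb, R_y = 240.7 lb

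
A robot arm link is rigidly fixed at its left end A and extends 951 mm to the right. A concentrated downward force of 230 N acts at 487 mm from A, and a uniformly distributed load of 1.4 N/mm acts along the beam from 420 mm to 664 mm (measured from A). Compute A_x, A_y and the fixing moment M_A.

Resultant of the distributed load: 1.4 × 244 = 341.6 N at 542 mm from A.
ΣF_x = 0: A_x = 0.
ΣF_y = 0: A_y − 230 − 1.4·244 = 0 → A_y = 571.6 N.
ΣM about A: M_A − 230·487 − (1.4·244)·542 = 0 → M_A = 297200 N·mm.

A_x = 0, A_y = 571.6 N, M_A = 297200 N·mm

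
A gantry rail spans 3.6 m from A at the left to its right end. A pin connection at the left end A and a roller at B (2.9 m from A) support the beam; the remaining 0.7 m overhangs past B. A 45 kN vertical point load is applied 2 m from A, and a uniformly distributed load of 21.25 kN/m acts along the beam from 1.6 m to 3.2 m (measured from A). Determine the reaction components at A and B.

A_x = 0, A_y = 19.83 kN, B_y = 59.17 kN

Resultant of the distributed load: 21.25 × 1.6 = 34 kN at 2.4 m from A.
ΣM about A: B_y·2.9 − 45·2 − (21.25·1.6)·2.4 = 0 → B_y = 171.6/2.9 = 59.1724 ≈ 59.17 kN.
ΣF_y = 0: A_y + 59.1724 − 45 − 21.25·1.6 = 0 → A_y = 19.83 kN.
ΣF_x = 0: no horizontal applied forces, so A_x = 0.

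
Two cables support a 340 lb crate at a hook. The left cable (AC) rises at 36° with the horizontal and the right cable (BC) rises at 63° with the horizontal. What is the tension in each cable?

ΣF_x = 0: −T_AC·cos36° + T_BC·cos63° = 0 → T_BC = 1.78201·T_AC.
ΣF_y = 0: T_AC·sin36° + T_BC·sin63° = 340.
Substitute: T_AC·(0.587785 + 1.78201·0.891007) = 340 → T_AC = 156.281 ≈ 156.3 lb.
Then T_BC = 1.78201 × 156.281 = 278.5 lb.

T_AC = 156.3 lb, T_BC = 278.5 lb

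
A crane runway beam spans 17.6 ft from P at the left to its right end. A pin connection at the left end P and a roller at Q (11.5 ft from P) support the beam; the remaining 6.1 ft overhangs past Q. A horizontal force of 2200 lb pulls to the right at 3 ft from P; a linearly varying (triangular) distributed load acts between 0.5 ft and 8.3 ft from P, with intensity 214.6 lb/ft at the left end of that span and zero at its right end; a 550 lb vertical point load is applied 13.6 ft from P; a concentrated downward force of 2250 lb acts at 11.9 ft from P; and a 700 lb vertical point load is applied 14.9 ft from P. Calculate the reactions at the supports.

Resultant of the triangular load: ½ × 214.6 × 7.8 = 836.94 lb, acting at 3.1 ft from P (one-third of the span from the peak).
Moments about P: Q_y·11.5 − (½·214.6·7.8)·3.1 − 550·13.6 − 2250·11.9 − 700·14.9 = 0 → Q_y = 47279.514/11.5 = 4111.26 ≈ 4111 lb.
ΣF_y = 0: P_y + 4111.26 − ½·214.6·7.8 − 550 − 2250 − 700 = 0 → P_y = 225.7 lb.
ΣF_x = 0: P_x + 2200 = 0 → P_x = -2200 lb.

P_x = -2200 lb, P_y = 225.7 lb, Q_y = 4111 lb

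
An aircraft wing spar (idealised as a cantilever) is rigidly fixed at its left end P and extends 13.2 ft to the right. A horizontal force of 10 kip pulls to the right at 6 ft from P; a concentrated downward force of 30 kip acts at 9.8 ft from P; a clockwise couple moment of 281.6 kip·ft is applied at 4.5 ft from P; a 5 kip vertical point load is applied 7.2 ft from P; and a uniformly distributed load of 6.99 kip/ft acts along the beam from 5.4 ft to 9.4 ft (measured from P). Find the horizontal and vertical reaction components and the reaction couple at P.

Resultant of the distributed load: 6.99 × 4 = 27.96 kip at 7.4 ft from P.
ΣF_x = 0: P_x + 10 = 0 → P_x = -10.00 kip.
ΣF_y = 0: P_y − 30 − 5 − 6.99·4 = 0 → P_y = 62.96 kip.
ΣM about P: M_P − 30·9.8 − 281.6 − 5·7.2 − (6.99·4)·7.4 = 0 → M_P = 818.5 kip·ft.

P_x = -10.00 kip, P_y = 62.96 kip, M_P = 818.5 kip·ft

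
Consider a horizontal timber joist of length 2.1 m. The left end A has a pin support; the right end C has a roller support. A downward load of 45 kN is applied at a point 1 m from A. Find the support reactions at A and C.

Taking moments about A: C_y·2.1 − 45·1 = 0 → C_y = 45/2.1 = 21.4286 ≈ 21.43 kN.
ΣF_y = 0: A_y + 21.4286 − 45 = 0 → A_y = 23.57 kN.
ΣF_x = 0: no horizontal applied forces, so A_x = 0.

A_x = 0, A_y = 23.57 kN, C_y = 21.43 kN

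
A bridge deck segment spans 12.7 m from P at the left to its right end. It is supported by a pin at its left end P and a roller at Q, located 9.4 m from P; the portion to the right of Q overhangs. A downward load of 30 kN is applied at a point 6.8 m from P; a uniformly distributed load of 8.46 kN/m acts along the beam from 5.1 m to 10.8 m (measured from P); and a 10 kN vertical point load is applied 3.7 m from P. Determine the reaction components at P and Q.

Resultant of the distributed load: 8.46 × 5.7 = 48.222 kN at 7.95 m from P.
ΣM about P: Q_y·9.4 − 30·6.8 − (8.46·5.7)·7.95 − 10·3.7 = 0 → Q_y = 624.3649/9.4 = 66.4218 ≈ 66.42 kN.
ΣF_y = 0: P_y + 66.4218 − 30 − 8.46·5.7 − 10 = 0 → P_y = 21.80 kN.
ΣF_x = 0: no horizontal applied forces, so P_x = 0.

P_x = 0, P_y = 21.80 kN, Q_y = 66.42 kN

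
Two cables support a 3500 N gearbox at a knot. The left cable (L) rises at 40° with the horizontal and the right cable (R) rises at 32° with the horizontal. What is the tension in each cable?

T_L = 3121 N, T_R = 2819 N

ΣF_x = 0: −T_L·cos40° + T_R·cos32° = 0 → T_R = 0.903303·T_L.
ΣF_y = 0: T_L·sin40° + T_R·sin32° = 3500.
Substitute: T_L·(0.642788 + 0.903303·0.529919) = 3500 → T_L = 3120.92 ≈ 3121 N.
Then T_R = 0.903303 × 3120.92 = 2819 N.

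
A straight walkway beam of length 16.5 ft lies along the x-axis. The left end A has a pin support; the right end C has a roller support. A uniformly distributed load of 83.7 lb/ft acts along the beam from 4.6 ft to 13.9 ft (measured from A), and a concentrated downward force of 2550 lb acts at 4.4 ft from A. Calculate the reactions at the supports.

A_x = 0, A_y = 2212 lb, C_y = 1116 lb

Resultant of the distributed load: 83.7 × 9.3 = 778.41 lb at 9.25 ft from A.
ΣM about A: C_y·16.5 − (83.7·9.3)·9.25 − 2550·4.4 = 0 → C_y = 18420.2925/16.5 = 1116.38 ≈ 1116 lb.
ΣF_y = 0: A_y + 1116.38 − 83.7·9.3 − 2550 = 0 → A_y = 2212 lb.
ΣF_x = 0: no horizontal applied forces, so A_x = 0.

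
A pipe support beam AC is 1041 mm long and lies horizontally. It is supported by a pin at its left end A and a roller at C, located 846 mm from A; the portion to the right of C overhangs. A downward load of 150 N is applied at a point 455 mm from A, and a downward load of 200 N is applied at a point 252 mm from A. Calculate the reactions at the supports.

Moments about A: C_y·846 − 150·455 − 200·252 = 0 → C_y = 118650/846 = 140.248 ≈ 140.2 N.
ΣF_y = 0: A_y + 140.248 − 150 − 200 = 0 → A_y = 209.8 N.
ΣF_x = 0: no horizontal applied forces, so A_x = 0.

A_x = 0, A_y = 209.8 N, C_y = 140.2 N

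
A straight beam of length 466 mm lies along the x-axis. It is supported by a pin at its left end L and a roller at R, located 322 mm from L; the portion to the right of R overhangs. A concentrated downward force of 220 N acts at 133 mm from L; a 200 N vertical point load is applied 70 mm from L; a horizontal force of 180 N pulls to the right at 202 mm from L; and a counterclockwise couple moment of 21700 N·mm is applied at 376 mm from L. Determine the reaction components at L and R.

L_x = -180.0 N, L_y = 353.0 N, R_y = 66.96 N

Moments about L: R_y·322 − 220·133 − 200·70 + 21700 = 0 → R_y = 21560/322 = 66.9565 ≈ 66.96 N.
ΣF_y = 0: L_y + 66.9565 − 220 − 200 = 0 → L_y = 353.0 N.
ΣF_x = 0: L_x + 180 = 0 → L_x = -180.0 N.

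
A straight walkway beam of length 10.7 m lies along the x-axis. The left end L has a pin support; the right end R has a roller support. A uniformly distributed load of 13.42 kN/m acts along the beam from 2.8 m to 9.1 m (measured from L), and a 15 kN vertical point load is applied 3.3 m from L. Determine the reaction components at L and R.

L_x = 0, L_y = 47.91 kN, R_y = 51.64 kN

Resultant of the distributed load: 13.42 × 6.3 = 84.546 kN at 5.95 m from L.
Taking moments about L: R_y·10.7 − (13.42·6.3)·5.95 − 15·3.3 = 0 → R_y = 552.5487/10.7 = 51.6401 ≈ 51.64 kN.
ΣF_y = 0: L_y + 51.6401 − 13.42·6.3 − 15 = 0 → L_y = 47.91 kN.
ΣF_x = 0: no horizontal applied forces, so L_x = 0.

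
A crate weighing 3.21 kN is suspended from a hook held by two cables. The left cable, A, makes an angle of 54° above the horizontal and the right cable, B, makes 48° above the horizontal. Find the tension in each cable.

ΣF_x = 0: −T_A·cos54° + T_B·cos48° = 0 → T_B = 0.878431·T_A.
ΣF_y = 0: T_A·sin54° + T_B·sin48° = 3.21.
Substitute: T_A·(0.809017 + 0.878431·0.743145) = 3.21 → T_A = 2.19589 ≈ 2.196 kN.
Then T_B = 0.878431 × 2.19589 = 1.929 kN.

T_A = 2.196 kN, T_B = 1.929 kN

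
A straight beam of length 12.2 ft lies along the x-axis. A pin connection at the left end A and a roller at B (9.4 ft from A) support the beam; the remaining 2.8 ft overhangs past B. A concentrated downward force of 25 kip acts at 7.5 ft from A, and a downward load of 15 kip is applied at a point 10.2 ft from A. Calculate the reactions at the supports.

A_x = 0, A_y = 3.777 kip, B_y = 36.22 kip

Moments about A: B_y·9.4 − 25·7.5 − 15·10.2 = 0 → B_y = 340.5/9.4 = 36.2234 ≈ 36.22 kip.
ΣF_y = 0: A_y + 36.2234 − 25 − 15 = 0 → A_y = 3.777 kip.
ΣF_x = 0: no horizontal applied forces, so A_x = 0.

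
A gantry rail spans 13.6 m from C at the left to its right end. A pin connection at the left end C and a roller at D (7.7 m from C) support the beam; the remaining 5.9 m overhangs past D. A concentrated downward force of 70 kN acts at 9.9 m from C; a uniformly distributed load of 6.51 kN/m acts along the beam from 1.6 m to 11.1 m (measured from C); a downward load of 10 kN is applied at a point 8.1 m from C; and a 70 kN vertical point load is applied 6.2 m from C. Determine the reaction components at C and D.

C_x = 0, C_y = 3.960 kN, D_y = 207.9 kN

Resultant of the distributed load: 6.51 × 9.5 = 61.845 kN at 6.35 m from C.
Moments about C: D_y·7.7 − 70·9.9 − (6.51·9.5)·6.35 − 10·8.1 − 70·6.2 = 0 → D_y = 1600.71575/7.7 = 207.885 ≈ 207.9 kN.
ΣF_y = 0: C_y + 207.885 − 70 − 6.51·9.5 − 10 − 70 = 0 → C_y = 3.960 kN.
ΣF_x = 0: no horizontal applied forces, so C_x = 0.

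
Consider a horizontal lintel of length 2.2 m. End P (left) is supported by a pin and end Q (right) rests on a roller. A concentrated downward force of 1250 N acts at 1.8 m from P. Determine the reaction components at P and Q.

Taking moments about P: Q_y·2.2 − 1250·1.8 = 0 → Q_y = 2250/2.2 = 1022.73 ≈ 1023 N.
ΣF_y = 0: P_y + 1022.73 − 1250 = 0 → P_y = 227.3 N.
ΣF_x = 0: no horizontal applied forces, so P_x = 0.

P_x = 0, P_y = 227.3 N, Q_y = 1023 N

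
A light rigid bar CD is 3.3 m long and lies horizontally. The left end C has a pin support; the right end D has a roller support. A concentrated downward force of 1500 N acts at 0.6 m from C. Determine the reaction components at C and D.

C_x = 0, C_y = 1227 N, D_y = 272.7 N

ΣM about C: D_y·3.3 − 1500·0.6 = 0 → D_y = 900/3.3 = 272.727 ≈ 272.7 N.
ΣF_y = 0: C_y + 272.727 − 1500 = 0 → C_y = 1227 N.
ΣF_x = 0: no horizontal applied forces, so C_x = 0.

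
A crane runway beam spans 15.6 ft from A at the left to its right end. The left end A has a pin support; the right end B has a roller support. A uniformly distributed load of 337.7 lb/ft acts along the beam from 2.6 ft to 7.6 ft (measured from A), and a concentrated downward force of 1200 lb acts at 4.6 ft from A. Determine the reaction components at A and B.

A_x = 0, A_y = 1983 lb, B_y = 905.9 lb

Resultant of the distributed load: 337.7 × 5 = 1688.5 lb at 5.1 ft from A.
Moments about A: B_y·15.6 − (337.7·5)·5.1 − 1200·4.6 = 0 → B_y = 14131.35/15.6 = 905.856 ≈ 905.9 lb.
ΣF_y = 0: A_y + 905.856 − 337.7·5 − 1200 = 0 → A_y = 1983 lb.
ΣF_x = 0: no horizontal applied forces, so A_x = 0.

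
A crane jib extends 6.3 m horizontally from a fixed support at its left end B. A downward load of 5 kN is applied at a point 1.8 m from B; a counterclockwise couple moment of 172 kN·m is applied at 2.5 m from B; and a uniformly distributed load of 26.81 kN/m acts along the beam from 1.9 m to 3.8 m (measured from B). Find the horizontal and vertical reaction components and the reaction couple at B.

B_x = 0, B_y = 55.94 kN, M_B = -17.82 kN·m

Resultant of the distributed load: 26.81 × 1.9 = 50.939 kN at 2.85 m from B.
ΣF_x = 0: B_x = 0.
ΣF_y = 0: B_y − 5 − 26.81·1.9 = 0 → B_y = 55.94 kN.
ΣM about B: M_B − 5·1.8 + 172 − (26.81·1.9)·2.85 = 0 → M_B = -17.82 kN·m.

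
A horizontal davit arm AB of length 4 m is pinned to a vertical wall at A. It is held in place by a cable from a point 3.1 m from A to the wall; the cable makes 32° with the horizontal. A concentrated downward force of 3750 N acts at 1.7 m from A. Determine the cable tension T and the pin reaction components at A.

ΣM about A: T·sin32°·3.1 − 3750·1.7 = 0 → T = 6375/(3.1·0.529919) = 3880.69 ≈ 3881 N.
ΣF_x = 0: A_x − T·cos32° = 0 → A_x = 3880.69 × 0.848048 = 3291 N.
ΣF_y = 0: A_y + T·sin32° − 3750 = 0 → A_y = 3750 − 3880.69 × 0.529919 = 1694 N.

T = 3881 N, A_x = 3291 N, A_y = 1694 N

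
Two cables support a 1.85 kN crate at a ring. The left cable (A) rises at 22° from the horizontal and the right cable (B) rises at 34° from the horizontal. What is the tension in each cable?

T_A = 1.850 kN, T_B = 2.069 kN

ΣF_x = 0: −T_A·cos22° + T_B·cos34° = 0 → T_B = 1.11839·T_A.
ΣF_y = 0: T_A·sin22° + T_B·sin34° = 1.85.
Substitute: T_A·(0.374607 + 1.11839·0.559193) = 1.85 → T_A = 1.84999 ≈ 1.850 kN.
Then T_B = 1.11839 × 1.84999 = 2.069 kN.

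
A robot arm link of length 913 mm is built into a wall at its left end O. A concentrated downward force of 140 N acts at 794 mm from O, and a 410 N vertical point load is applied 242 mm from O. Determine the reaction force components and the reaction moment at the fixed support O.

ΣF_x = 0: O_x = 0.
ΣF_y = 0: O_y − 140 − 410 = 0 → O_y = 550.0 N.
ΣM about O: M_O − 140·794 − 410·242 = 0 → M_O = 210400 N·mm.

O_x = 0, O_y = 550.0 N, M_O = 210400 N·mm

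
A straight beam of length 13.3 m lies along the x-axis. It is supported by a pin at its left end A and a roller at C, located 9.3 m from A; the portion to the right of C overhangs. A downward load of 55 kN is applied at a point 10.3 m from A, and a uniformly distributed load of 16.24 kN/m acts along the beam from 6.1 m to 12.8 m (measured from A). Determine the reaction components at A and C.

A_x = 0, A_y = -7.669 kN, C_y = 171.5 kN

Resultant of the distributed load: 16.24 × 6.7 = 108.808 kN at 9.45 m from A.
Moments about A: C_y·9.3 − 55·10.3 − (16.24·6.7)·9.45 = 0 → C_y = 1594.7356/9.3 = 171.477 ≈ 171.5 kN.
ΣF_y = 0: A_y + 171.477 − 55 − 16.24·6.7 = 0 → A_y = -7.669 kN.
ΣF_x = 0: no horizontal applied forces, so A_x = 0.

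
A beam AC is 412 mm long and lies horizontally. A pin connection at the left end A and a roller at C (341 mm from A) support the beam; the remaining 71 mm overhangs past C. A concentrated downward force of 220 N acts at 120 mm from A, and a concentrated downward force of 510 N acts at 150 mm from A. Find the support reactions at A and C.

A_x = 0, A_y = 428.2 N, C_y = 301.8 N

ΣM about A: C_y·341 − 220·120 − 510·150 = 0 → C_y = 102900/341 = 301.76 ≈ 301.8 N.
ΣF_y = 0: A_y + 301.76 − 220 − 510 = 0 → A_y = 428.2 N.
ΣF_x = 0: no horizontal applied forces, so A_x = 0.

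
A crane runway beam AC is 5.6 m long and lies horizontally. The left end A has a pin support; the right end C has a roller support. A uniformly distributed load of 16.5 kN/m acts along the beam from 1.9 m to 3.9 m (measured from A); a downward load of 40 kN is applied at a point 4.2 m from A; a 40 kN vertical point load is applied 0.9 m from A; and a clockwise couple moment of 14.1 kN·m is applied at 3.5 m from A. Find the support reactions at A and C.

A_x = 0, A_y = 56.96 kN, C_y = 56.04 kN

Resultant of the distributed load: 16.5 × 2 = 33 kN at 2.9 m from A.
Taking moments about A: C_y·5.6 − (16.5·2)·2.9 − 40·4.2 − 40·0.9 − 14.1 = 0 → C_y = 313.8/5.6 = 56.0357 ≈ 56.04 kN.
ΣF_y = 0: A_y + 56.0357 − 16.5·2 − 40 − 40 = 0 → A_y = 56.96 kN.
ΣF_x = 0: no horizontal applied forces, so A_x = 0.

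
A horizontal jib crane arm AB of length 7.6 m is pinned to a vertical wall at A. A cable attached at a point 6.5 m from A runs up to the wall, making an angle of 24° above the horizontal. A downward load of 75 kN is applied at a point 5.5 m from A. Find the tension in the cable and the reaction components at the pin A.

T = 156.0 kN, A_x = 142.5 kN, A_y = 11.54 kN

ΣM about A: T·sin24°·6.5 − 75·5.5 = 0 → T = 412.5/(6.5·0.406737) = 156.026 ≈ 156.0 kN.
ΣF_x = 0: A_x − T·cos24° = 0 → A_x = 156.026 × 0.913545 = 142.5 kN.
ΣF_y = 0: A_y + T·sin24° − 75 = 0 → A_y = 75 − 156.026 × 0.406737 = 11.54 kN.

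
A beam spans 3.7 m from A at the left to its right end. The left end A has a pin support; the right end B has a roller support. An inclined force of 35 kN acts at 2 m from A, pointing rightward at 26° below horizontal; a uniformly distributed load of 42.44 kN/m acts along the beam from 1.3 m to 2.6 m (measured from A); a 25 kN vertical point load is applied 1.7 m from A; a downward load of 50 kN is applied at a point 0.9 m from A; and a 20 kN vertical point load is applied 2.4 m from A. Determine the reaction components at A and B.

A_x = -31.46 kN, A_y = 91.52 kN, B_y = 73.99 kN

Resultant of the distributed load: 42.44 × 1.3 = 55.172 kN at 1.95 m from A.
ΣM about A: B_y·3.7 − 35·sin26°·2 − (42.44·1.3)·1.95 − 25·1.7 − 50·0.9 − 20·2.4 = 0 → B_y = 273.771/3.7 = 73.9922 ≈ 73.99 kN.
ΣF_y = 0: A_y + 73.9922 − 35·sin26° − 42.44·1.3 − 25 − 50 − 20 = 0 → A_y = 91.52 kN.
ΣF_x = 0: A_x + 35·cos26° = 0 → A_x = -31.46 kN.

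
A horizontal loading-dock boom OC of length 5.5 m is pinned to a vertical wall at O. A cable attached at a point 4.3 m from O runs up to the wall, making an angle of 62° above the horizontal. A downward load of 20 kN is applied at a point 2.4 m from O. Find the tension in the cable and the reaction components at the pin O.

T = 12.64 kN, O_x = 5.935 kN, O_y = 8.837 kN

ΣM about O: T·sin62°·4.3 − 20·2.4 = 0 → T = 48/(4.3·0.882948) = 12.6426 ≈ 12.64 kN.
ΣF_x = 0: O_x − T·cos62° = 0 → O_x = 12.6426 × 0.469472 = 5.935 kN.
ΣF_y = 0: O_y + T·sin62° − 20 = 0 → O_y = 20 − 12.6426 × 0.882948 = 8.837 kN.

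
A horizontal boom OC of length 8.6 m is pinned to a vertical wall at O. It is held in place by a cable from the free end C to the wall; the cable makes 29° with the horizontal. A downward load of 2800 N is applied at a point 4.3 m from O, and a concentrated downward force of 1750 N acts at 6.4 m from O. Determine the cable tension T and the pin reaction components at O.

T = 5574 N, O_x = 4875 N, O_y = 1848 N

ΣM about O: T·sin29°·8.6 − 2800·4.3 − 1750·6.4 = 0 → T = 23240/(8.6·0.48481) = 5573.99 ≈ 5574 N.
ΣF_x = 0: O_x − T·cos29° = 0 → O_x = 5573.99 × 0.87462 = 4875 N.
ΣF_y = 0: O_y + T·sin29° − 2800 − 1750 = 0 → O_y = 4550 − 5573.99 × 0.48481 = 1848 N.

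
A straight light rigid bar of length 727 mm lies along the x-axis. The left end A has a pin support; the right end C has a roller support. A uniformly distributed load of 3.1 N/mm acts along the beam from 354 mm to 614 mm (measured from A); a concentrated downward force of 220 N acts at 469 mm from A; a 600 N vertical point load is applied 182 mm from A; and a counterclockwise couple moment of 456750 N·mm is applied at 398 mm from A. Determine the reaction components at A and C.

Resultant of the distributed load: 3.1 × 260 = 806 N at 484 mm from A.
Taking moments about A: C_y·727 − (3.1·260)·484 − 220·469 − 600·182 + 456750 = 0 → C_y = 145734/727 = 200.459 ≈ 200.5 N.
ΣF_y = 0: A_y + 200.459 − 3.1·260 − 220 − 600 = 0 → A_y = 1426 N.
ΣF_x = 0: no horizontal applied forces, so A_x = 0.

A_x = 0, A_y = 1426 N, C_y = 200.5 N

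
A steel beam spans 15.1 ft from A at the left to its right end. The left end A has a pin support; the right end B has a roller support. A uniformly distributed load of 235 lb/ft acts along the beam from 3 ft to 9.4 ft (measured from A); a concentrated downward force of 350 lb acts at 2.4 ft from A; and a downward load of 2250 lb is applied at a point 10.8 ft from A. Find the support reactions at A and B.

A_x = 0, A_y = 1822 lb, B_y = 2282 lb

Resultant of the distributed load: 235 × 6.4 = 1504 lb at 6.2 ft from A.
Taking moments about A: B_y·15.1 − (235·6.4)·6.2 − 350·2.4 − 2250·10.8 = 0 → B_y = 34464.8/15.1 = 2282.44 ≈ 2282 lb.
ΣF_y = 0: A_y + 2282.44 − 235·6.4 − 350 − 2250 = 0 → A_y = 1822 lb.
ΣF_x = 0: no horizontal applied forces, so A_x = 0.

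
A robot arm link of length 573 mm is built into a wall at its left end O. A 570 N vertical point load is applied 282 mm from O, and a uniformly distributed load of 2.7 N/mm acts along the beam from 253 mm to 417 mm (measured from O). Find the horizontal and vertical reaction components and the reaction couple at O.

Resultant of the distributed load: 2.7 × 164 = 442.8 N at 335 mm from O.
ΣF_x = 0: O_x = 0.
ΣF_y = 0: O_y − 570 − 2.7·164 = 0 → O_y = 1013 N.
ΣM about O: M_O − 570·282 − (2.7·164)·335 = 0 → M_O = 309100 N·mm.

O_x = 0, O_y = 1013 N, M_O = 309100 N·mm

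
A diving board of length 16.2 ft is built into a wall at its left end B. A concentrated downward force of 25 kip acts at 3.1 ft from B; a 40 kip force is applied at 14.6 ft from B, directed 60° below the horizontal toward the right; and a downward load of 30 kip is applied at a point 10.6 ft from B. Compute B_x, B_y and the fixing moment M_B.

B_x = -20.00 kip, B_y = 89.64 kip, M_B = 901.3 kip·ft

ΣF_x = 0: B_x + 40·cos60° = 0 → B_x = -20.00 kip.
ΣF_y = 0: B_y − 25 − 40·sin60° − 30 = 0 → B_y = 89.64 kip.
ΣM about B: M_B − 25·3.1 − 40·sin60°·14.6 − 30·10.6 = 0 → M_B = 901.3 kip·ft.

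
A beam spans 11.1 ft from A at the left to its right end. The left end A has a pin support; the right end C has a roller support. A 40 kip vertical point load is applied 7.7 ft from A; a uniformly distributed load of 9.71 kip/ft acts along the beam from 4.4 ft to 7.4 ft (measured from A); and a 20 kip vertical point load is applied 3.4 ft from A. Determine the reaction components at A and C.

A_x = 0, A_y = 39.77 kip, C_y = 49.36 kip

Resultant of the distributed load: 9.71 × 3 = 29.13 kip at 5.9 ft from A.
Moments about A: C_y·11.1 − 40·7.7 − (9.71·3)·5.9 − 20·3.4 = 0 → C_y = 547.867/11.1 = 49.3574 ≈ 49.36 kip.
ΣF_y = 0: A_y + 49.3574 − 40 − 9.71·3 − 20 = 0 → A_y = 39.77 kip.
ΣF_x = 0: no horizontal applied forces, so A_x = 0.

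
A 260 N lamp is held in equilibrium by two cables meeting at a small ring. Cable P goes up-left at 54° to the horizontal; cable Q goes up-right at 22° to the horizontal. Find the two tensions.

ΣF_x = 0: −T_P·cos54° + T_Q·cos22° = 0 → T_Q = 0.633947·T_P.
ΣF_y = 0: T_P·sin54° + T_Q·sin22° = 260.
Substitute: T_P·(0.809017 + 0.633947·0.374607) = 260 → T_P = 248.448 ≈ 248.4 N.
Then T_Q = 0.633947 × 248.448 = 157.5 N.

T_P = 248.4 N, T_Q = 157.5 N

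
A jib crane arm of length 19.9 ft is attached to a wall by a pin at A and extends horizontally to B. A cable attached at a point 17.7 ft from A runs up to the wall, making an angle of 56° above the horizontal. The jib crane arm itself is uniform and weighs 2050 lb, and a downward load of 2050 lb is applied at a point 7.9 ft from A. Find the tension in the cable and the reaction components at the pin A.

T = 2494 lb, A_x = 1394 lb, A_y = 2033 lb

ΣM about A: T·sin56°·17.7 − 2050·9.95 − 2050·7.9 = 0 → T = 36592.5/(17.7·0.829038) = 2493.7 ≈ 2494 lb.
ΣF_x = 0: A_x − T·cos56° = 0 → A_x = 2493.7 × 0.559193 = 1394 lb.
ΣF_y = 0: A_y + T·sin56° − 2050 − 2050 = 0 → A_y = 4100 − 2493.7 × 0.829038 = 2033 lb.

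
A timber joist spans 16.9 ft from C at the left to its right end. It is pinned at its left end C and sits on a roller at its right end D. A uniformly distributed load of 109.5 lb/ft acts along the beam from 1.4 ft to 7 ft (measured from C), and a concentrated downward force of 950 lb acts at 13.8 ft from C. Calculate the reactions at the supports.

C_x = 0, C_y = 635.1 lb, D_y = 928.1 lb

Resultant of the distributed load: 109.5 × 5.6 = 613.2 lb at 4.2 ft from C.
Moments about C: D_y·16.9 − (109.5·5.6)·4.2 − 950·13.8 = 0 → D_y = 15685.44/16.9 = 928.133 ≈ 928.1 lb.
ΣF_y = 0: C_y + 928.133 − 109.5·5.6 − 950 = 0 → C_y = 635.1 lb.
ΣF_x = 0: no horizontal applied forces, so C_x = 0.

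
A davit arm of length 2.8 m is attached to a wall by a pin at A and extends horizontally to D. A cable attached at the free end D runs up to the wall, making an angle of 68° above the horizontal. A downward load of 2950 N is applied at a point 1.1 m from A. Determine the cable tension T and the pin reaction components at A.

T = 1250 N, A_x = 468.2 N, A_y = 1791 N

ΣM about A: T·sin68°·2.8 − 2950·1.1 = 0 → T = 3245/(2.8·0.927184) = 1249.94 ≈ 1250 N.
ΣF_x = 0: A_x − T·cos68° = 0 → A_x = 1249.94 × 0.374607 = 468.2 N.
ΣF_y = 0: A_y + T·sin68° − 2950 = 0 → A_y = 2950 − 1249.94 × 0.927184 = 1791 N.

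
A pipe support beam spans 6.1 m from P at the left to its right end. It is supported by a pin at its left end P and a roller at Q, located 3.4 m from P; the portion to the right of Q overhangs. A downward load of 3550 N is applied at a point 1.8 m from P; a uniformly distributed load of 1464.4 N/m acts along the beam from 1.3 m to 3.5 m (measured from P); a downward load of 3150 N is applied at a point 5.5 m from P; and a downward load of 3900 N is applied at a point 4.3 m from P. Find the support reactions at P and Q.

Resultant of the distributed load: 1464.4 × 2.2 = 3221.68 N at 2.4 m from P.
Moments about P: Q_y·3.4 − 3550·1.8 − (1464.4·2.2)·2.4 − 3150·5.5 − 3900·4.3 = 0 → Q_y = 48217.032/3.4 = 14181.5 ≈ 14180 N.
ΣF_y = 0: P_y + 14181.5 − 3550 − 1464.4·2.2 − 3150 − 3900 = 0 → P_y = -359.8 N.
ΣF_x = 0: no horizontal applied forces, so P_x = 0.

P_x = 0, P_y = -359.8 N, Q_y = 14180 N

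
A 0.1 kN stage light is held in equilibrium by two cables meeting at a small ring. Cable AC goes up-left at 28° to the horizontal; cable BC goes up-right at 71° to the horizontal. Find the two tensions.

ΣF_x = 0: −T_AC·cos28° + T_BC·cos71° = 0 → T_BC = 2.71202·T_AC.
ΣF_y = 0: T_AC·sin28° + T_BC·sin71° = 0.1.
Substitute: T_AC·(0.469472 + 2.71202·0.945519) = 0.1 → T_AC = 0.0329626 ≈ 0.03296 kN.
Then T_BC = 2.71202 × 0.0329626 = 0.08940 kN.

T_AC = 0.03296 kN, T_BC = 0.08940 kN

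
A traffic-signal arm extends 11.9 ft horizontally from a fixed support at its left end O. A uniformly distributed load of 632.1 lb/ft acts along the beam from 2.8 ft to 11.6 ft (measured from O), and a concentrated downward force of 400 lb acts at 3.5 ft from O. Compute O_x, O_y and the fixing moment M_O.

Resultant of the distributed load: 632.1 × 8.8 = 5562.48 lb at 7.2 ft from O.
ΣF_x = 0: O_x = 0.
ΣF_y = 0: O_y − 632.1·8.8 − 400 = 0 → O_y = 5962 lb.
ΣM about O: M_O − (632.1·8.8)·7.2 − 400·3.5 = 0 → M_O = 41450 lb·ft.

O_x = 0, O_y = 5962 lb, M_O = 41450 lb·ft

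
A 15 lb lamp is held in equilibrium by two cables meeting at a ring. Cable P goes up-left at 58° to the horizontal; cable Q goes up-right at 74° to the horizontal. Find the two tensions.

ΣF_x = 0: −T_P·cos58° + T_Q·cos74° = 0 → T_Q = 1.92252·T_P.
ΣF_y = 0: T_P·sin58° + T_Q·sin74° = 15.
Substitute: T_P·(0.848048 + 1.92252·0.961262) = 15 → T_P = 5.56361 ≈ 5.564 lb.
Then T_Q = 1.92252 × 5.56361 = 10.70 lb.

T_P = 5.564 lb, T_Q = 10.70 lb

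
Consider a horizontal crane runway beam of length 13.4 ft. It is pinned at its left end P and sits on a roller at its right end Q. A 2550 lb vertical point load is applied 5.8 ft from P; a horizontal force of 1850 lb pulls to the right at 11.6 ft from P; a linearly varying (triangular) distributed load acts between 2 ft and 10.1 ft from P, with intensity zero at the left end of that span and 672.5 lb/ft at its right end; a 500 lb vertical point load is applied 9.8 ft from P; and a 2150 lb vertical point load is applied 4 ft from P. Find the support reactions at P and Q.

Resultant of the triangular load: ½ × 672.5 × 8.1 = 2723.625 lb, acting at 7.4 ft from P (one-third of the span from the peak).
Moments about P: Q_y·13.4 − 2550·5.8 − (½·672.5·8.1)·7.4 − 500·9.8 − 2150·4 = 0 → Q_y = 48444.825/13.4 = 3615.29 ≈ 3615 lb.
ΣF_y = 0: P_y + 3615.29 − 2550 − ½·672.5·8.1 − 500 − 2150 = 0 → P_y = 4308 lb.
ΣF_x = 0: P_x + 1850 = 0 → P_x = -1850 lb.

P_x = -1850 lb, P_y = 4308 lb, Q_y = 3615 lb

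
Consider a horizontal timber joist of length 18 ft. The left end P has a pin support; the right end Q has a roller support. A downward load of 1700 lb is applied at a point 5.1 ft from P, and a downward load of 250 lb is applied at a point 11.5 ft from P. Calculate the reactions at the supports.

ΣM about P: Q_y·18 − 1700·5.1 − 250·11.5 = 0 → Q_y = 11545/18 = 641.389 ≈ 641.4 lb.
ΣF_y = 0: P_y + 641.389 − 1700 − 250 = 0 → P_y = 1309 lb.
ΣF_x = 0: no horizontal applied forces, so P_x = 0.

P_x = 0, P_y = 1309 lb, Q_y = 641.4 lb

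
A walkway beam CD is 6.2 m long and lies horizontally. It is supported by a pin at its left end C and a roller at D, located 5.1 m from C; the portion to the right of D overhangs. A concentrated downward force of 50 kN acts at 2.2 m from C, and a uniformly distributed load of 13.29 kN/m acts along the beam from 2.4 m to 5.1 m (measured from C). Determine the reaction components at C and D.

Resultant of the distributed load: 13.29 × 2.7 = 35.883 kN at 3.75 m from C.
Taking moments about C: D_y·5.1 − 50·2.2 − (13.29·2.7)·3.75 = 0 → D_y = 244.56125/5.1 = 47.9532 ≈ 47.95 kN.
ΣF_y = 0: C_y + 47.9532 − 50 − 13.29·2.7 = 0 → C_y = 37.93 kN.
ΣF_x = 0: no horizontal applied forces, so C_x = 0.

C_x = 0, C_y = 37.93 kN, D_y = 47.95 kN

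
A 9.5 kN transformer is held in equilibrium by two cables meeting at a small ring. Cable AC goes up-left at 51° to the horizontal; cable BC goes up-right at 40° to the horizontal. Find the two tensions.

T_AC = 7.279 kN, T_BC = 5.979 kN

ΣF_x = 0: −T_AC·cos51° + T_BC·cos40° = 0 → T_BC = 0.821519·T_AC.
ΣF_y = 0: T_AC·sin51° + T_BC·sin40° = 9.5.
Substitute: T_AC·(0.777146 + 0.821519·0.642788) = 9.5 → T_AC = 7.27853 ≈ 7.279 kN.
Then T_BC = 0.821519 × 7.27853 = 5.979 kN.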